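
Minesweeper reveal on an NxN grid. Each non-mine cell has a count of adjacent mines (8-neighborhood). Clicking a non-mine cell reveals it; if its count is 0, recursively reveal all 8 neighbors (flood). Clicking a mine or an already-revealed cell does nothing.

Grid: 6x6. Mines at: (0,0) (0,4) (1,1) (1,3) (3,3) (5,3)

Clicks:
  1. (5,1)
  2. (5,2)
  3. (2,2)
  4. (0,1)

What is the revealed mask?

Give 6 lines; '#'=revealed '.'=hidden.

Answer: .#....
......
###...
###...
###...
###...

Derivation:
Click 1 (5,1) count=0: revealed 12 new [(2,0) (2,1) (2,2) (3,0) (3,1) (3,2) (4,0) (4,1) (4,2) (5,0) (5,1) (5,2)] -> total=12
Click 2 (5,2) count=1: revealed 0 new [(none)] -> total=12
Click 3 (2,2) count=3: revealed 0 new [(none)] -> total=12
Click 4 (0,1) count=2: revealed 1 new [(0,1)] -> total=13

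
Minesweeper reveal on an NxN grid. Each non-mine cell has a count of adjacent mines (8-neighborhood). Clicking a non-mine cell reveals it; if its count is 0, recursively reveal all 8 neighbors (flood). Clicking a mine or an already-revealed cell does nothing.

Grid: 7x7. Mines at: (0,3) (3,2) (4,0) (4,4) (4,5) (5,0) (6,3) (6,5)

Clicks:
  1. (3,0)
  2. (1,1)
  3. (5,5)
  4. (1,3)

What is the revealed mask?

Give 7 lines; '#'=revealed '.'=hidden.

Click 1 (3,0) count=1: revealed 1 new [(3,0)] -> total=1
Click 2 (1,1) count=0: revealed 10 new [(0,0) (0,1) (0,2) (1,0) (1,1) (1,2) (2,0) (2,1) (2,2) (3,1)] -> total=11
Click 3 (5,5) count=3: revealed 1 new [(5,5)] -> total=12
Click 4 (1,3) count=1: revealed 1 new [(1,3)] -> total=13

Answer: ###....
####...
###....
##.....
.......
.....#.
.......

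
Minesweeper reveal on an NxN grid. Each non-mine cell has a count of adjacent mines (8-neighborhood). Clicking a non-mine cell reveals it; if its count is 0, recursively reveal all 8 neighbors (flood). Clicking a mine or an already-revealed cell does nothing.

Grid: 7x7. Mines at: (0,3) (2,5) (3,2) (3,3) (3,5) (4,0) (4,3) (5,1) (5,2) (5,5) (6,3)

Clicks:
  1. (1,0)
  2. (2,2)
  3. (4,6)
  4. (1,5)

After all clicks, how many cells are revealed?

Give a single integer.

Answer: 13

Derivation:
Click 1 (1,0) count=0: revealed 11 new [(0,0) (0,1) (0,2) (1,0) (1,1) (1,2) (2,0) (2,1) (2,2) (3,0) (3,1)] -> total=11
Click 2 (2,2) count=2: revealed 0 new [(none)] -> total=11
Click 3 (4,6) count=2: revealed 1 new [(4,6)] -> total=12
Click 4 (1,5) count=1: revealed 1 new [(1,5)] -> total=13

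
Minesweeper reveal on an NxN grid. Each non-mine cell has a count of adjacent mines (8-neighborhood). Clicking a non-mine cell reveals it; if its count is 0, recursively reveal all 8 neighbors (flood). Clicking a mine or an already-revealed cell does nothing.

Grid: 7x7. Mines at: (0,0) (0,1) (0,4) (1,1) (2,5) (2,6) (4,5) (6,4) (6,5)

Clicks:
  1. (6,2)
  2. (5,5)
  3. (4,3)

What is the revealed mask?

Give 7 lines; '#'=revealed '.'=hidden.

Answer: .......
..###..
#####..
#####..
#####..
######.
####...

Derivation:
Click 1 (6,2) count=0: revealed 27 new [(1,2) (1,3) (1,4) (2,0) (2,1) (2,2) (2,3) (2,4) (3,0) (3,1) (3,2) (3,3) (3,4) (4,0) (4,1) (4,2) (4,3) (4,4) (5,0) (5,1) (5,2) (5,3) (5,4) (6,0) (6,1) (6,2) (6,3)] -> total=27
Click 2 (5,5) count=3: revealed 1 new [(5,5)] -> total=28
Click 3 (4,3) count=0: revealed 0 new [(none)] -> total=28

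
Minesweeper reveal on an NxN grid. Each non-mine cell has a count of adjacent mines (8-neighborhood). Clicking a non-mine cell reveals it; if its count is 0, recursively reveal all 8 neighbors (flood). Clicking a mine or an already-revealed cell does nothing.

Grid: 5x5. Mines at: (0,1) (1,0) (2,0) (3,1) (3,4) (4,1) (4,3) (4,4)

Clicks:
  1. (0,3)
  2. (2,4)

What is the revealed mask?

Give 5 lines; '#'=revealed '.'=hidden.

Answer: ..###
..###
..###
.....
.....

Derivation:
Click 1 (0,3) count=0: revealed 9 new [(0,2) (0,3) (0,4) (1,2) (1,3) (1,4) (2,2) (2,3) (2,4)] -> total=9
Click 2 (2,4) count=1: revealed 0 new [(none)] -> total=9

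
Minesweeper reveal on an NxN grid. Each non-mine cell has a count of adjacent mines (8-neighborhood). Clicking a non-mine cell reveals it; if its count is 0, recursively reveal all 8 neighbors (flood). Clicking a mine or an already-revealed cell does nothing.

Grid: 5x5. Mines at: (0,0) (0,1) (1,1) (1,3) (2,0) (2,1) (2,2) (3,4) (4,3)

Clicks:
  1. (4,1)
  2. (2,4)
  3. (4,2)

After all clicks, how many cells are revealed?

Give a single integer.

Answer: 7

Derivation:
Click 1 (4,1) count=0: revealed 6 new [(3,0) (3,1) (3,2) (4,0) (4,1) (4,2)] -> total=6
Click 2 (2,4) count=2: revealed 1 new [(2,4)] -> total=7
Click 3 (4,2) count=1: revealed 0 new [(none)] -> total=7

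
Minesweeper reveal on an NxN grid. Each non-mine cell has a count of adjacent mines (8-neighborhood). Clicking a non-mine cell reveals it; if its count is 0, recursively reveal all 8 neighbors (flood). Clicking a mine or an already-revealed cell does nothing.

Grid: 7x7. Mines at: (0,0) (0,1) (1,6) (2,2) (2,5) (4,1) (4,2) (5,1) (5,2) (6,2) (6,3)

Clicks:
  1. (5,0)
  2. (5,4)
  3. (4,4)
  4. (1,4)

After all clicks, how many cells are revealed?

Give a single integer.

Click 1 (5,0) count=2: revealed 1 new [(5,0)] -> total=1
Click 2 (5,4) count=1: revealed 1 new [(5,4)] -> total=2
Click 3 (4,4) count=0: revealed 14 new [(3,3) (3,4) (3,5) (3,6) (4,3) (4,4) (4,5) (4,6) (5,3) (5,5) (5,6) (6,4) (6,5) (6,6)] -> total=16
Click 4 (1,4) count=1: revealed 1 new [(1,4)] -> total=17

Answer: 17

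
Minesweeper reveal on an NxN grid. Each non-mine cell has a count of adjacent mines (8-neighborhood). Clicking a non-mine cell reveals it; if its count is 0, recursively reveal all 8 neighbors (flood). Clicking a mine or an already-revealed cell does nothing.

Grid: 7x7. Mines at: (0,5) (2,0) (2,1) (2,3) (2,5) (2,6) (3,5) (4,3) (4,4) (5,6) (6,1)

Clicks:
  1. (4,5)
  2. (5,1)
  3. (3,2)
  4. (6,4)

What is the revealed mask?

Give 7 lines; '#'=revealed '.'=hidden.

Click 1 (4,5) count=3: revealed 1 new [(4,5)] -> total=1
Click 2 (5,1) count=1: revealed 1 new [(5,1)] -> total=2
Click 3 (3,2) count=3: revealed 1 new [(3,2)] -> total=3
Click 4 (6,4) count=0: revealed 8 new [(5,2) (5,3) (5,4) (5,5) (6,2) (6,3) (6,4) (6,5)] -> total=11

Answer: .......
.......
.......
..#....
.....#.
.#####.
..####.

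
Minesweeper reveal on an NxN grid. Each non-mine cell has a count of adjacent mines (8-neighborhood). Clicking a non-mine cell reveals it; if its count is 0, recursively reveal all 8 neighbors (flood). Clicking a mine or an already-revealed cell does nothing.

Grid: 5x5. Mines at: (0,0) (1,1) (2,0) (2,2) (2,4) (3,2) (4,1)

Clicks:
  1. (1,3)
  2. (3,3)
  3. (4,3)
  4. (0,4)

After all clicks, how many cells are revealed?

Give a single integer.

Answer: 8

Derivation:
Click 1 (1,3) count=2: revealed 1 new [(1,3)] -> total=1
Click 2 (3,3) count=3: revealed 1 new [(3,3)] -> total=2
Click 3 (4,3) count=1: revealed 1 new [(4,3)] -> total=3
Click 4 (0,4) count=0: revealed 5 new [(0,2) (0,3) (0,4) (1,2) (1,4)] -> total=8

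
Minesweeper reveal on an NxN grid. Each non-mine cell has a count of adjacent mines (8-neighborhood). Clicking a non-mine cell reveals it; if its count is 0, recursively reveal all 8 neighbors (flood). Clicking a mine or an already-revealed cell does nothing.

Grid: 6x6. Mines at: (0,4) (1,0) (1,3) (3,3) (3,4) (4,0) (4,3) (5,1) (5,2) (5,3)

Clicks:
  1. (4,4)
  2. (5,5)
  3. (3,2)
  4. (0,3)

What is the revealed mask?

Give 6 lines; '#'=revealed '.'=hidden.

Answer: ...#..
......
......
..#...
....##
....##

Derivation:
Click 1 (4,4) count=4: revealed 1 new [(4,4)] -> total=1
Click 2 (5,5) count=0: revealed 3 new [(4,5) (5,4) (5,5)] -> total=4
Click 3 (3,2) count=2: revealed 1 new [(3,2)] -> total=5
Click 4 (0,3) count=2: revealed 1 new [(0,3)] -> total=6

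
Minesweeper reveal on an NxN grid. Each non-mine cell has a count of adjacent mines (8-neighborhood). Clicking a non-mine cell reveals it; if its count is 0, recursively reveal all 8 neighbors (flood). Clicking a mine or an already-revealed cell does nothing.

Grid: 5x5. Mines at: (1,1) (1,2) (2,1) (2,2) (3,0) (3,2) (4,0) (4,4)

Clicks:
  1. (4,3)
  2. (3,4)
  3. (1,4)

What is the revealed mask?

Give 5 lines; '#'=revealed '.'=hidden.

Answer: ...##
...##
...##
...##
...#.

Derivation:
Click 1 (4,3) count=2: revealed 1 new [(4,3)] -> total=1
Click 2 (3,4) count=1: revealed 1 new [(3,4)] -> total=2
Click 3 (1,4) count=0: revealed 7 new [(0,3) (0,4) (1,3) (1,4) (2,3) (2,4) (3,3)] -> total=9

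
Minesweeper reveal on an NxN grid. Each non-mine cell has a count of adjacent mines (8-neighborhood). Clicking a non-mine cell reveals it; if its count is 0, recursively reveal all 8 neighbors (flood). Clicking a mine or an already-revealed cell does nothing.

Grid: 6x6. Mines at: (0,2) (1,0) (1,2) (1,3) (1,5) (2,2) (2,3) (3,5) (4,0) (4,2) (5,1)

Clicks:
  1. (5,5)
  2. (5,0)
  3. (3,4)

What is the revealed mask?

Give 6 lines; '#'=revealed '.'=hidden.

Answer: ......
......
......
....#.
...###
#..###

Derivation:
Click 1 (5,5) count=0: revealed 6 new [(4,3) (4,4) (4,5) (5,3) (5,4) (5,5)] -> total=6
Click 2 (5,0) count=2: revealed 1 new [(5,0)] -> total=7
Click 3 (3,4) count=2: revealed 1 new [(3,4)] -> total=8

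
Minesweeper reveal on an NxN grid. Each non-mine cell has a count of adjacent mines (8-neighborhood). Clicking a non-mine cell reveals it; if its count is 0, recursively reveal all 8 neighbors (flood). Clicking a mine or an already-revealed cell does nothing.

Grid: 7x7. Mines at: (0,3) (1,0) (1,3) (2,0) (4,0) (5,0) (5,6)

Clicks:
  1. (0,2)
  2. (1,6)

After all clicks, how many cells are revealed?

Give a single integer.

Click 1 (0,2) count=2: revealed 1 new [(0,2)] -> total=1
Click 2 (1,6) count=0: revealed 34 new [(0,4) (0,5) (0,6) (1,4) (1,5) (1,6) (2,1) (2,2) (2,3) (2,4) (2,5) (2,6) (3,1) (3,2) (3,3) (3,4) (3,5) (3,6) (4,1) (4,2) (4,3) (4,4) (4,5) (4,6) (5,1) (5,2) (5,3) (5,4) (5,5) (6,1) (6,2) (6,3) (6,4) (6,5)] -> total=35

Answer: 35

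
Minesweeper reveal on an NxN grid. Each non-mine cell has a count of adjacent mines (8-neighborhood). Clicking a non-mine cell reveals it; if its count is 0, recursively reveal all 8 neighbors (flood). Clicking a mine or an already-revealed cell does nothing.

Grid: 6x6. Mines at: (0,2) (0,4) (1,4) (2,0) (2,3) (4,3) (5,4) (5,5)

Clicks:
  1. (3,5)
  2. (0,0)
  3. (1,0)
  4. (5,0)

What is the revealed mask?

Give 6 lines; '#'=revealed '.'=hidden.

Click 1 (3,5) count=0: revealed 6 new [(2,4) (2,5) (3,4) (3,5) (4,4) (4,5)] -> total=6
Click 2 (0,0) count=0: revealed 4 new [(0,0) (0,1) (1,0) (1,1)] -> total=10
Click 3 (1,0) count=1: revealed 0 new [(none)] -> total=10
Click 4 (5,0) count=0: revealed 9 new [(3,0) (3,1) (3,2) (4,0) (4,1) (4,2) (5,0) (5,1) (5,2)] -> total=19

Answer: ##....
##....
....##
###.##
###.##
###...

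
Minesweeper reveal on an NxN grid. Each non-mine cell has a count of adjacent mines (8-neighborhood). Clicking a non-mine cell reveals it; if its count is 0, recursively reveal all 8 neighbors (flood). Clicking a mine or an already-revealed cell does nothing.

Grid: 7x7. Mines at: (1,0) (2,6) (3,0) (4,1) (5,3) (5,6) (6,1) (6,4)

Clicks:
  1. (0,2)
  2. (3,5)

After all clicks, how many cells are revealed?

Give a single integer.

Answer: 26

Derivation:
Click 1 (0,2) count=0: revealed 26 new [(0,1) (0,2) (0,3) (0,4) (0,5) (0,6) (1,1) (1,2) (1,3) (1,4) (1,5) (1,6) (2,1) (2,2) (2,3) (2,4) (2,5) (3,1) (3,2) (3,3) (3,4) (3,5) (4,2) (4,3) (4,4) (4,5)] -> total=26
Click 2 (3,5) count=1: revealed 0 new [(none)] -> total=26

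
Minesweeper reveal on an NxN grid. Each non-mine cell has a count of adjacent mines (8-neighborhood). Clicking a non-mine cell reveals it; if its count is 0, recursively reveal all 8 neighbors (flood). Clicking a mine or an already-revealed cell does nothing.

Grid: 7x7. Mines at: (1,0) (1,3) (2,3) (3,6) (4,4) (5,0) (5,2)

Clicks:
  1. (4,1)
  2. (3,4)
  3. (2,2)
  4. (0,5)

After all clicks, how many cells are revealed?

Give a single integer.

Answer: 12

Derivation:
Click 1 (4,1) count=2: revealed 1 new [(4,1)] -> total=1
Click 2 (3,4) count=2: revealed 1 new [(3,4)] -> total=2
Click 3 (2,2) count=2: revealed 1 new [(2,2)] -> total=3
Click 4 (0,5) count=0: revealed 9 new [(0,4) (0,5) (0,6) (1,4) (1,5) (1,6) (2,4) (2,5) (2,6)] -> total=12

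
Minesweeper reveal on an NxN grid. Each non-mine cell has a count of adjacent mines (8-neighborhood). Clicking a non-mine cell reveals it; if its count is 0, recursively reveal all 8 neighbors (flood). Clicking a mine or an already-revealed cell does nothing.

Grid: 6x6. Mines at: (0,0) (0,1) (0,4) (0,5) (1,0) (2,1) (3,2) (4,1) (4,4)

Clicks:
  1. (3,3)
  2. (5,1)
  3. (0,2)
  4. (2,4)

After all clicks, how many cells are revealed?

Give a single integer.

Answer: 11

Derivation:
Click 1 (3,3) count=2: revealed 1 new [(3,3)] -> total=1
Click 2 (5,1) count=1: revealed 1 new [(5,1)] -> total=2
Click 3 (0,2) count=1: revealed 1 new [(0,2)] -> total=3
Click 4 (2,4) count=0: revealed 8 new [(1,3) (1,4) (1,5) (2,3) (2,4) (2,5) (3,4) (3,5)] -> total=11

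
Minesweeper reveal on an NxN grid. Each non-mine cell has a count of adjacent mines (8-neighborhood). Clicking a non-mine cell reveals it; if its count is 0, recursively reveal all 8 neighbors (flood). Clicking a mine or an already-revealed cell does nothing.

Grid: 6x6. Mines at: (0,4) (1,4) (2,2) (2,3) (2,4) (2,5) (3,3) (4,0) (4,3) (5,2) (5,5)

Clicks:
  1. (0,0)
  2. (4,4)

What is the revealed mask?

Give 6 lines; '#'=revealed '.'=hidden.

Answer: ####..
####..
##....
##....
....#.
......

Derivation:
Click 1 (0,0) count=0: revealed 12 new [(0,0) (0,1) (0,2) (0,3) (1,0) (1,1) (1,2) (1,3) (2,0) (2,1) (3,0) (3,1)] -> total=12
Click 2 (4,4) count=3: revealed 1 new [(4,4)] -> total=13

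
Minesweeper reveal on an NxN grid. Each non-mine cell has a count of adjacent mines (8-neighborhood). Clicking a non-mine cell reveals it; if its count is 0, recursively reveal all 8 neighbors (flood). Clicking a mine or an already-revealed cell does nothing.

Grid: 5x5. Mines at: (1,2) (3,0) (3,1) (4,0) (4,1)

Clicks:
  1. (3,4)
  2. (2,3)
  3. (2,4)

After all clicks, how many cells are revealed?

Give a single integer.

Click 1 (3,4) count=0: revealed 13 new [(0,3) (0,4) (1,3) (1,4) (2,2) (2,3) (2,4) (3,2) (3,3) (3,4) (4,2) (4,3) (4,4)] -> total=13
Click 2 (2,3) count=1: revealed 0 new [(none)] -> total=13
Click 3 (2,4) count=0: revealed 0 new [(none)] -> total=13

Answer: 13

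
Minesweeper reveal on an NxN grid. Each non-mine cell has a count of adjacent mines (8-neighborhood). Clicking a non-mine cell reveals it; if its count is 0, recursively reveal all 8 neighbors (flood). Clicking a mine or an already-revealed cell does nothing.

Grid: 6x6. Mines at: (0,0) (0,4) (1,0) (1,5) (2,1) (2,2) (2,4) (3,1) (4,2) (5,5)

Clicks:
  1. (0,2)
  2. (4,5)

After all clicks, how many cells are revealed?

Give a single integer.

Answer: 7

Derivation:
Click 1 (0,2) count=0: revealed 6 new [(0,1) (0,2) (0,3) (1,1) (1,2) (1,3)] -> total=6
Click 2 (4,5) count=1: revealed 1 new [(4,5)] -> total=7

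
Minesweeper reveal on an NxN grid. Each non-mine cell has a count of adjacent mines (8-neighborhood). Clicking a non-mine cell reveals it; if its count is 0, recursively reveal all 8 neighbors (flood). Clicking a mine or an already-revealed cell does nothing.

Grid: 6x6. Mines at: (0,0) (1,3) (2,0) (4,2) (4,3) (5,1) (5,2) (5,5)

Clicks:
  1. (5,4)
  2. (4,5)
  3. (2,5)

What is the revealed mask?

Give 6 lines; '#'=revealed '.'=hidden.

Click 1 (5,4) count=2: revealed 1 new [(5,4)] -> total=1
Click 2 (4,5) count=1: revealed 1 new [(4,5)] -> total=2
Click 3 (2,5) count=0: revealed 9 new [(0,4) (0,5) (1,4) (1,5) (2,4) (2,5) (3,4) (3,5) (4,4)] -> total=11

Answer: ....##
....##
....##
....##
....##
....#.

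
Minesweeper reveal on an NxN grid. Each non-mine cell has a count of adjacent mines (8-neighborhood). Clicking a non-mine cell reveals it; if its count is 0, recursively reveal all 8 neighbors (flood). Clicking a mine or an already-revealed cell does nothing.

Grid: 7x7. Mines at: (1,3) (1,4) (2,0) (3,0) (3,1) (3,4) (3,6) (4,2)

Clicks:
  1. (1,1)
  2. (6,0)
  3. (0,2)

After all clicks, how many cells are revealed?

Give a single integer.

Click 1 (1,1) count=1: revealed 1 new [(1,1)] -> total=1
Click 2 (6,0) count=0: revealed 20 new [(4,0) (4,1) (4,3) (4,4) (4,5) (4,6) (5,0) (5,1) (5,2) (5,3) (5,4) (5,5) (5,6) (6,0) (6,1) (6,2) (6,3) (6,4) (6,5) (6,6)] -> total=21
Click 3 (0,2) count=1: revealed 1 new [(0,2)] -> total=22

Answer: 22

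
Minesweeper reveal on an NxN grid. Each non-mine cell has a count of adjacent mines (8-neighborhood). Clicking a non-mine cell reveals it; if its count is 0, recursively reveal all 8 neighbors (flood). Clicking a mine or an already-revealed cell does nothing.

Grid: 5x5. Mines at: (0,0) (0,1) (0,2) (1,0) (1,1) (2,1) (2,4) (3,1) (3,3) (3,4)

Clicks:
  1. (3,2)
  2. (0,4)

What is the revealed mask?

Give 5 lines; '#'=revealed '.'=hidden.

Answer: ...##
...##
.....
..#..
.....

Derivation:
Click 1 (3,2) count=3: revealed 1 new [(3,2)] -> total=1
Click 2 (0,4) count=0: revealed 4 new [(0,3) (0,4) (1,3) (1,4)] -> total=5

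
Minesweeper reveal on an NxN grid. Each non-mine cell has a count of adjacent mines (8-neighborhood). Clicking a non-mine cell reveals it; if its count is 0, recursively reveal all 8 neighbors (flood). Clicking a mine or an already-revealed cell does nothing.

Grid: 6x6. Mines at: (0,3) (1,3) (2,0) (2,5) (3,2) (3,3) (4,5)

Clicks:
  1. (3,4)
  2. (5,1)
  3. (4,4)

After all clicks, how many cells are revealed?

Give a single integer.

Click 1 (3,4) count=3: revealed 1 new [(3,4)] -> total=1
Click 2 (5,1) count=0: revealed 12 new [(3,0) (3,1) (4,0) (4,1) (4,2) (4,3) (4,4) (5,0) (5,1) (5,2) (5,3) (5,4)] -> total=13
Click 3 (4,4) count=2: revealed 0 new [(none)] -> total=13

Answer: 13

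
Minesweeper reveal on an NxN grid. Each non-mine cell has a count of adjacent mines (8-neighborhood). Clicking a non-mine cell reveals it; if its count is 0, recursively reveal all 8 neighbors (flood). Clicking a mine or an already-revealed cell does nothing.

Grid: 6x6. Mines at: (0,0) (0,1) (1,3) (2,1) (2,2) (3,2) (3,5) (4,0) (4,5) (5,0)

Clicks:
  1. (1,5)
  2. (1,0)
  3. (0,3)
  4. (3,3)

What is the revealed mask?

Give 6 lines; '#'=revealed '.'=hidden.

Answer: ...###
#...##
....##
...#..
......
......

Derivation:
Click 1 (1,5) count=0: revealed 6 new [(0,4) (0,5) (1,4) (1,5) (2,4) (2,5)] -> total=6
Click 2 (1,0) count=3: revealed 1 new [(1,0)] -> total=7
Click 3 (0,3) count=1: revealed 1 new [(0,3)] -> total=8
Click 4 (3,3) count=2: revealed 1 new [(3,3)] -> total=9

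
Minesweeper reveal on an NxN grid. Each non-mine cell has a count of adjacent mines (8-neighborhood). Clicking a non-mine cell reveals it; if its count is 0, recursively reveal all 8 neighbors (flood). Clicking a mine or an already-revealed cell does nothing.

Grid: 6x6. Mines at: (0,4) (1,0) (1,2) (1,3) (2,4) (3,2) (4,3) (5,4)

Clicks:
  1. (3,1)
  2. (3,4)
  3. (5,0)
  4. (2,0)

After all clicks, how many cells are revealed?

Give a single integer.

Answer: 11

Derivation:
Click 1 (3,1) count=1: revealed 1 new [(3,1)] -> total=1
Click 2 (3,4) count=2: revealed 1 new [(3,4)] -> total=2
Click 3 (5,0) count=0: revealed 9 new [(2,0) (2,1) (3,0) (4,0) (4,1) (4,2) (5,0) (5,1) (5,2)] -> total=11
Click 4 (2,0) count=1: revealed 0 new [(none)] -> total=11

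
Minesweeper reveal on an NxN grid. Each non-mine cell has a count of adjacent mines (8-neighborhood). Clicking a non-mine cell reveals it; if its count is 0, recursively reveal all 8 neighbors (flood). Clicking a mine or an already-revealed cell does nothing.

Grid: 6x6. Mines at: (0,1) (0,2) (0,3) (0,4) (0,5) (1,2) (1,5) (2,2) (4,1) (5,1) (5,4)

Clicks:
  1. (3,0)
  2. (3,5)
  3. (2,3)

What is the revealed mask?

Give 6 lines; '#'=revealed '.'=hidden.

Click 1 (3,0) count=1: revealed 1 new [(3,0)] -> total=1
Click 2 (3,5) count=0: revealed 9 new [(2,3) (2,4) (2,5) (3,3) (3,4) (3,5) (4,3) (4,4) (4,5)] -> total=10
Click 3 (2,3) count=2: revealed 0 new [(none)] -> total=10

Answer: ......
......
...###
#..###
...###
......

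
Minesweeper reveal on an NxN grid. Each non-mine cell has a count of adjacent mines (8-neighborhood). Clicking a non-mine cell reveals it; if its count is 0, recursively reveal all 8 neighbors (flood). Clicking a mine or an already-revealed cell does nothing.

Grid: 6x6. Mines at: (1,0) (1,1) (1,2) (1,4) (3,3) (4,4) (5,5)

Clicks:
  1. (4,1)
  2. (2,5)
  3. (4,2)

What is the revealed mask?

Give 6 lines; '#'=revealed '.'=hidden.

Answer: ......
......
###..#
###...
####..
####..

Derivation:
Click 1 (4,1) count=0: revealed 14 new [(2,0) (2,1) (2,2) (3,0) (3,1) (3,2) (4,0) (4,1) (4,2) (4,3) (5,0) (5,1) (5,2) (5,3)] -> total=14
Click 2 (2,5) count=1: revealed 1 new [(2,5)] -> total=15
Click 3 (4,2) count=1: revealed 0 new [(none)] -> total=15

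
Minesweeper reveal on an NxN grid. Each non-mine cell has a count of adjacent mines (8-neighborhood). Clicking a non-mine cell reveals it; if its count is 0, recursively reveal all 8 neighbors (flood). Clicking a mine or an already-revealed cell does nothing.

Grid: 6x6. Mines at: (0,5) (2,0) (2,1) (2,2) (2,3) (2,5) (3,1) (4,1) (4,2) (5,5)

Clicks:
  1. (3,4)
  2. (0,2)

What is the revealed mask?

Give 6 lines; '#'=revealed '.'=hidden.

Click 1 (3,4) count=2: revealed 1 new [(3,4)] -> total=1
Click 2 (0,2) count=0: revealed 10 new [(0,0) (0,1) (0,2) (0,3) (0,4) (1,0) (1,1) (1,2) (1,3) (1,4)] -> total=11

Answer: #####.
#####.
......
....#.
......
......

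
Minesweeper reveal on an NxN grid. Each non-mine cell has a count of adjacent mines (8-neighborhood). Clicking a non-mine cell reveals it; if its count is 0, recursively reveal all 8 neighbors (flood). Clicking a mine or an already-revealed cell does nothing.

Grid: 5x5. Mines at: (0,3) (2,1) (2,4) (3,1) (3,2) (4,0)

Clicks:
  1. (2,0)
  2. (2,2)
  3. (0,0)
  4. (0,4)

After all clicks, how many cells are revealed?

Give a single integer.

Answer: 9

Derivation:
Click 1 (2,0) count=2: revealed 1 new [(2,0)] -> total=1
Click 2 (2,2) count=3: revealed 1 new [(2,2)] -> total=2
Click 3 (0,0) count=0: revealed 6 new [(0,0) (0,1) (0,2) (1,0) (1,1) (1,2)] -> total=8
Click 4 (0,4) count=1: revealed 1 new [(0,4)] -> total=9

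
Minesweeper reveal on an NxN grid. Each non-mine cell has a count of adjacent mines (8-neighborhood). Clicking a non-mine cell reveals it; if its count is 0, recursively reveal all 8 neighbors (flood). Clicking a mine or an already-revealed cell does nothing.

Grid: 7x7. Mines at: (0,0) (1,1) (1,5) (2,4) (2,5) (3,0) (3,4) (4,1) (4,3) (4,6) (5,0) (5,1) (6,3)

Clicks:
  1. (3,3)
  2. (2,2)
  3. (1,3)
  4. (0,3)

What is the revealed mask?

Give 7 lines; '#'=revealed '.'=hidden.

Click 1 (3,3) count=3: revealed 1 new [(3,3)] -> total=1
Click 2 (2,2) count=1: revealed 1 new [(2,2)] -> total=2
Click 3 (1,3) count=1: revealed 1 new [(1,3)] -> total=3
Click 4 (0,3) count=0: revealed 5 new [(0,2) (0,3) (0,4) (1,2) (1,4)] -> total=8

Answer: ..###..
..###..
..#....
...#...
.......
.......
.......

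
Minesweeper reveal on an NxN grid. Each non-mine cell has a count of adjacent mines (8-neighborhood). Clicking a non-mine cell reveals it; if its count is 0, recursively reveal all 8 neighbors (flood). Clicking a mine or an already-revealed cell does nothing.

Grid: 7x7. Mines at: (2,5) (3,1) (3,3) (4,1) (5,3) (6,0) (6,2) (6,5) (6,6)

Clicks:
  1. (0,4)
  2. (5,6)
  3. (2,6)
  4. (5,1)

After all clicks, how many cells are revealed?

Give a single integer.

Click 1 (0,4) count=0: revealed 19 new [(0,0) (0,1) (0,2) (0,3) (0,4) (0,5) (0,6) (1,0) (1,1) (1,2) (1,3) (1,4) (1,5) (1,6) (2,0) (2,1) (2,2) (2,3) (2,4)] -> total=19
Click 2 (5,6) count=2: revealed 1 new [(5,6)] -> total=20
Click 3 (2,6) count=1: revealed 1 new [(2,6)] -> total=21
Click 4 (5,1) count=3: revealed 1 new [(5,1)] -> total=22

Answer: 22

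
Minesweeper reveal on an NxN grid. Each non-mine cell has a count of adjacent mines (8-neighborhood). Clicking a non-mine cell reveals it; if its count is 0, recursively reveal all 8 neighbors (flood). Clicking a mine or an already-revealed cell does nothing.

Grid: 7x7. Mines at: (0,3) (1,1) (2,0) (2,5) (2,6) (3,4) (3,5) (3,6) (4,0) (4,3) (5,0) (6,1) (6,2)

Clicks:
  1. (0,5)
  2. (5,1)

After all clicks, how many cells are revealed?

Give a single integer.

Answer: 7

Derivation:
Click 1 (0,5) count=0: revealed 6 new [(0,4) (0,5) (0,6) (1,4) (1,5) (1,6)] -> total=6
Click 2 (5,1) count=4: revealed 1 new [(5,1)] -> total=7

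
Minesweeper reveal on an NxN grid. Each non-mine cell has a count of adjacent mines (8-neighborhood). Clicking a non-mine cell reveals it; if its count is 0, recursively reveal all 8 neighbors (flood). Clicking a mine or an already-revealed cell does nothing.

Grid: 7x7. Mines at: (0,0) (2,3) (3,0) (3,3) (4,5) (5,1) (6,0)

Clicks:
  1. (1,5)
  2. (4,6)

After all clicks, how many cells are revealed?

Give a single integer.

Answer: 19

Derivation:
Click 1 (1,5) count=0: revealed 18 new [(0,1) (0,2) (0,3) (0,4) (0,5) (0,6) (1,1) (1,2) (1,3) (1,4) (1,5) (1,6) (2,4) (2,5) (2,6) (3,4) (3,5) (3,6)] -> total=18
Click 2 (4,6) count=1: revealed 1 new [(4,6)] -> total=19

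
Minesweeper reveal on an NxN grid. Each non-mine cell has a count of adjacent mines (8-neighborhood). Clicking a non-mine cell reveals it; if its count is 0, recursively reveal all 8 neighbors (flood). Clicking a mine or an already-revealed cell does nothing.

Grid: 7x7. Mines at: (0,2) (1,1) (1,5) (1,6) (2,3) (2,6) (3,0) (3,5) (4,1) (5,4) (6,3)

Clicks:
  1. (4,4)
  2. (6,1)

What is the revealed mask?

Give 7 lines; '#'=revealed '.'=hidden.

Answer: .......
.......
.......
.......
....#..
###....
###....

Derivation:
Click 1 (4,4) count=2: revealed 1 new [(4,4)] -> total=1
Click 2 (6,1) count=0: revealed 6 new [(5,0) (5,1) (5,2) (6,0) (6,1) (6,2)] -> total=7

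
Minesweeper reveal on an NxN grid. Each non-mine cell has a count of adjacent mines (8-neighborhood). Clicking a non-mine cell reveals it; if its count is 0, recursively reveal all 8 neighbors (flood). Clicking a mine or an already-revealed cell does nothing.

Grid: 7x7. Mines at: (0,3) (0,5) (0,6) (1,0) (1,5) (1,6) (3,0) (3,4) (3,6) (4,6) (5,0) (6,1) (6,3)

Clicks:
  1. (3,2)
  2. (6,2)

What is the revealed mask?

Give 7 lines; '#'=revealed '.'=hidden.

Answer: .......
.###...
.###...
.###...
.###...
.###...
..#....

Derivation:
Click 1 (3,2) count=0: revealed 15 new [(1,1) (1,2) (1,3) (2,1) (2,2) (2,3) (3,1) (3,2) (3,3) (4,1) (4,2) (4,3) (5,1) (5,2) (5,3)] -> total=15
Click 2 (6,2) count=2: revealed 1 new [(6,2)] -> total=16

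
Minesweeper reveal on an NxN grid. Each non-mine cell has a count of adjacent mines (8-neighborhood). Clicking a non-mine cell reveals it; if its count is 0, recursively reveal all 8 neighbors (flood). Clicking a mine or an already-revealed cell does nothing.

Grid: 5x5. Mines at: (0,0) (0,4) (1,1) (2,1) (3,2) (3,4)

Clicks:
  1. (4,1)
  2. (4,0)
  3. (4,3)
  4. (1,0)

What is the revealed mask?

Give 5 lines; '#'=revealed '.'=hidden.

Click 1 (4,1) count=1: revealed 1 new [(4,1)] -> total=1
Click 2 (4,0) count=0: revealed 3 new [(3,0) (3,1) (4,0)] -> total=4
Click 3 (4,3) count=2: revealed 1 new [(4,3)] -> total=5
Click 4 (1,0) count=3: revealed 1 new [(1,0)] -> total=6

Answer: .....
#....
.....
##...
##.#.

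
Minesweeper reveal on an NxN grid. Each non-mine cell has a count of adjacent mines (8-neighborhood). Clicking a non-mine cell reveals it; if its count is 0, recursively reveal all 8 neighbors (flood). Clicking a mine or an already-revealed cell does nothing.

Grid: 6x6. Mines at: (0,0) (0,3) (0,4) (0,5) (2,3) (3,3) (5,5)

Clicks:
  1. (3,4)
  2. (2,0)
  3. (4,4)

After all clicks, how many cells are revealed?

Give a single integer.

Click 1 (3,4) count=2: revealed 1 new [(3,4)] -> total=1
Click 2 (2,0) count=0: revealed 19 new [(1,0) (1,1) (1,2) (2,0) (2,1) (2,2) (3,0) (3,1) (3,2) (4,0) (4,1) (4,2) (4,3) (4,4) (5,0) (5,1) (5,2) (5,3) (5,4)] -> total=20
Click 3 (4,4) count=2: revealed 0 new [(none)] -> total=20

Answer: 20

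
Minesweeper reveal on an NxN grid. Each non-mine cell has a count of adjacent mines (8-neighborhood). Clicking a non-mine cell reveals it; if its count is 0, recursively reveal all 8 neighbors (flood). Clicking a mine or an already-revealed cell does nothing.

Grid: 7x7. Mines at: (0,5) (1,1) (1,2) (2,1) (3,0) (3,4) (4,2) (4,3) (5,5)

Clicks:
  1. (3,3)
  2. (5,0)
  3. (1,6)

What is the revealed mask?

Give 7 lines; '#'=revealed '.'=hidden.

Click 1 (3,3) count=3: revealed 1 new [(3,3)] -> total=1
Click 2 (5,0) count=0: revealed 12 new [(4,0) (4,1) (5,0) (5,1) (5,2) (5,3) (5,4) (6,0) (6,1) (6,2) (6,3) (6,4)] -> total=13
Click 3 (1,6) count=1: revealed 1 new [(1,6)] -> total=14

Answer: .......
......#
.......
...#...
##.....
#####..
#####..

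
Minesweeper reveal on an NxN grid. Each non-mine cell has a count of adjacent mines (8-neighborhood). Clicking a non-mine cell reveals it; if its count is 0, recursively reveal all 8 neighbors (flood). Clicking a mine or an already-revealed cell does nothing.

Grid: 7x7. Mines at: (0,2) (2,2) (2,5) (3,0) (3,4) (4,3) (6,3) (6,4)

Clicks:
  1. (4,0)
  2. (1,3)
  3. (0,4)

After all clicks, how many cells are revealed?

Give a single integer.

Click 1 (4,0) count=1: revealed 1 new [(4,0)] -> total=1
Click 2 (1,3) count=2: revealed 1 new [(1,3)] -> total=2
Click 3 (0,4) count=0: revealed 7 new [(0,3) (0,4) (0,5) (0,6) (1,4) (1,5) (1,6)] -> total=9

Answer: 9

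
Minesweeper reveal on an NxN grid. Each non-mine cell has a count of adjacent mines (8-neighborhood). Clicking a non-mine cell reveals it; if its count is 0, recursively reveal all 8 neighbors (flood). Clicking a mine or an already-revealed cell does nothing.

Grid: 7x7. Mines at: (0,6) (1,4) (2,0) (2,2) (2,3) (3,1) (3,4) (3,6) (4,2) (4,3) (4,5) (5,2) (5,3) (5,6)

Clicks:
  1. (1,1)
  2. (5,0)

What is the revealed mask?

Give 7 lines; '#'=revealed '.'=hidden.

Click 1 (1,1) count=2: revealed 1 new [(1,1)] -> total=1
Click 2 (5,0) count=0: revealed 6 new [(4,0) (4,1) (5,0) (5,1) (6,0) (6,1)] -> total=7

Answer: .......
.#.....
.......
.......
##.....
##.....
##.....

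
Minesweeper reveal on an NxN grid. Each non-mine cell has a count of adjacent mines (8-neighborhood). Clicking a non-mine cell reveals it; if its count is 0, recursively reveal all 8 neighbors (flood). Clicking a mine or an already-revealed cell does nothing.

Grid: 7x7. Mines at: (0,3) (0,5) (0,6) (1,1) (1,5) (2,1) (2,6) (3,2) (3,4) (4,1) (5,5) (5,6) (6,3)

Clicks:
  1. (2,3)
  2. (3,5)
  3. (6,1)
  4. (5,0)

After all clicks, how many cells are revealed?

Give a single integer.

Answer: 8

Derivation:
Click 1 (2,3) count=2: revealed 1 new [(2,3)] -> total=1
Click 2 (3,5) count=2: revealed 1 new [(3,5)] -> total=2
Click 3 (6,1) count=0: revealed 6 new [(5,0) (5,1) (5,2) (6,0) (6,1) (6,2)] -> total=8
Click 4 (5,0) count=1: revealed 0 new [(none)] -> total=8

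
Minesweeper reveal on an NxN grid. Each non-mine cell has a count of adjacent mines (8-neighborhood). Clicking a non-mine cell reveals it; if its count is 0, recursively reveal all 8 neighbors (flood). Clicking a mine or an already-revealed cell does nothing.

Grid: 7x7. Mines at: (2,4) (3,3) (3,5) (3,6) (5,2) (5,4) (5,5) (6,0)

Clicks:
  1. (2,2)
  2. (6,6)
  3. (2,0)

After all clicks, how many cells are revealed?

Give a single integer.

Click 1 (2,2) count=1: revealed 1 new [(2,2)] -> total=1
Click 2 (6,6) count=1: revealed 1 new [(6,6)] -> total=2
Click 3 (2,0) count=0: revealed 27 new [(0,0) (0,1) (0,2) (0,3) (0,4) (0,5) (0,6) (1,0) (1,1) (1,2) (1,3) (1,4) (1,5) (1,6) (2,0) (2,1) (2,3) (2,5) (2,6) (3,0) (3,1) (3,2) (4,0) (4,1) (4,2) (5,0) (5,1)] -> total=29

Answer: 29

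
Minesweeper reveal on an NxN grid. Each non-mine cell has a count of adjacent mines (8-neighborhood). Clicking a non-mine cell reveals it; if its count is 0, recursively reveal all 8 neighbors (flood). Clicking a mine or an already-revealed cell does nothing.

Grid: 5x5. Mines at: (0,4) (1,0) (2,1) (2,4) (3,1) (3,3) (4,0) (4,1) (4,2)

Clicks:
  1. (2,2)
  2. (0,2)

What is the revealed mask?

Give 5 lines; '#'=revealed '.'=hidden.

Answer: .###.
.###.
..#..
.....
.....

Derivation:
Click 1 (2,2) count=3: revealed 1 new [(2,2)] -> total=1
Click 2 (0,2) count=0: revealed 6 new [(0,1) (0,2) (0,3) (1,1) (1,2) (1,3)] -> total=7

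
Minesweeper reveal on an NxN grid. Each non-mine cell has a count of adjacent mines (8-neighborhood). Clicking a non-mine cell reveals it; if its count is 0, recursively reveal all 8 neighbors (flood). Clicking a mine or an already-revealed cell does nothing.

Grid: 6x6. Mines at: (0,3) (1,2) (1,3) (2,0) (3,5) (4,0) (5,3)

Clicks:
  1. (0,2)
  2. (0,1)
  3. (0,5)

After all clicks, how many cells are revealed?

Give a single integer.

Click 1 (0,2) count=3: revealed 1 new [(0,2)] -> total=1
Click 2 (0,1) count=1: revealed 1 new [(0,1)] -> total=2
Click 3 (0,5) count=0: revealed 6 new [(0,4) (0,5) (1,4) (1,5) (2,4) (2,5)] -> total=8

Answer: 8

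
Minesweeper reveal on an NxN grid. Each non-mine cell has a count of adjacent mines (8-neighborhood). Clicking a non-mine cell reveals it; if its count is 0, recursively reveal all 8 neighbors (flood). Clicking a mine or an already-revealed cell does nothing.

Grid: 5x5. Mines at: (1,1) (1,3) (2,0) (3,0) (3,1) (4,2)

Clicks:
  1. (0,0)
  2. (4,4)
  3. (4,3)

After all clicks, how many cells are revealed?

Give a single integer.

Answer: 7

Derivation:
Click 1 (0,0) count=1: revealed 1 new [(0,0)] -> total=1
Click 2 (4,4) count=0: revealed 6 new [(2,3) (2,4) (3,3) (3,4) (4,3) (4,4)] -> total=7
Click 3 (4,3) count=1: revealed 0 new [(none)] -> total=7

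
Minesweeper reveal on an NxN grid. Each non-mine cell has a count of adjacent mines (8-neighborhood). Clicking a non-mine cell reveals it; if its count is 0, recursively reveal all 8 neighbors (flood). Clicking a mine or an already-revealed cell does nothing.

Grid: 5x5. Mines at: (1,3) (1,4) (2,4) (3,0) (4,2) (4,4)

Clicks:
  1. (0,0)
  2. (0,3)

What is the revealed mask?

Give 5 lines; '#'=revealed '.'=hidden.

Answer: ####.
###..
###..
.....
.....

Derivation:
Click 1 (0,0) count=0: revealed 9 new [(0,0) (0,1) (0,2) (1,0) (1,1) (1,2) (2,0) (2,1) (2,2)] -> total=9
Click 2 (0,3) count=2: revealed 1 new [(0,3)] -> total=10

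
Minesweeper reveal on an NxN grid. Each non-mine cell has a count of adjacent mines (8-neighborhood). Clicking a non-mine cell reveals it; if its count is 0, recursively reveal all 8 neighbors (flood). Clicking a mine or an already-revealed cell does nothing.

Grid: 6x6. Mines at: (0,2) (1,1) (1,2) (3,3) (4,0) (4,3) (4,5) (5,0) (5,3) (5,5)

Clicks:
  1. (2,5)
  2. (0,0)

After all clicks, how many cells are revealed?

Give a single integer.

Click 1 (2,5) count=0: revealed 11 new [(0,3) (0,4) (0,5) (1,3) (1,4) (1,5) (2,3) (2,4) (2,5) (3,4) (3,5)] -> total=11
Click 2 (0,0) count=1: revealed 1 new [(0,0)] -> total=12

Answer: 12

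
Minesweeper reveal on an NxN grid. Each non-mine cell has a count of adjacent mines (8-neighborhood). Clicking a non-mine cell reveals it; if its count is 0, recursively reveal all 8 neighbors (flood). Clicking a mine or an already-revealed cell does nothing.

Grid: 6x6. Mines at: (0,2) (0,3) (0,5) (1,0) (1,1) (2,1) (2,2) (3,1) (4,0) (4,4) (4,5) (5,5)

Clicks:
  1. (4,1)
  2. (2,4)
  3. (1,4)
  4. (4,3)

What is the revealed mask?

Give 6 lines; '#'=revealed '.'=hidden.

Click 1 (4,1) count=2: revealed 1 new [(4,1)] -> total=1
Click 2 (2,4) count=0: revealed 9 new [(1,3) (1,4) (1,5) (2,3) (2,4) (2,5) (3,3) (3,4) (3,5)] -> total=10
Click 3 (1,4) count=2: revealed 0 new [(none)] -> total=10
Click 4 (4,3) count=1: revealed 1 new [(4,3)] -> total=11

Answer: ......
...###
...###
...###
.#.#..
......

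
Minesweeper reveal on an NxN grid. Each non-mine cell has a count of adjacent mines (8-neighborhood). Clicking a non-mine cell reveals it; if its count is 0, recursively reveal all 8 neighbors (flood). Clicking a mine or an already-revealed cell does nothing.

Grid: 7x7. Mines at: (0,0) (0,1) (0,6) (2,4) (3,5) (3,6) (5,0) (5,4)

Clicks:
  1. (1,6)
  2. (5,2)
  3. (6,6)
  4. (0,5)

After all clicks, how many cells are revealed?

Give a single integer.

Answer: 30

Derivation:
Click 1 (1,6) count=1: revealed 1 new [(1,6)] -> total=1
Click 2 (5,2) count=0: revealed 22 new [(1,0) (1,1) (1,2) (1,3) (2,0) (2,1) (2,2) (2,3) (3,0) (3,1) (3,2) (3,3) (4,0) (4,1) (4,2) (4,3) (5,1) (5,2) (5,3) (6,1) (6,2) (6,3)] -> total=23
Click 3 (6,6) count=0: revealed 6 new [(4,5) (4,6) (5,5) (5,6) (6,5) (6,6)] -> total=29
Click 4 (0,5) count=1: revealed 1 new [(0,5)] -> total=30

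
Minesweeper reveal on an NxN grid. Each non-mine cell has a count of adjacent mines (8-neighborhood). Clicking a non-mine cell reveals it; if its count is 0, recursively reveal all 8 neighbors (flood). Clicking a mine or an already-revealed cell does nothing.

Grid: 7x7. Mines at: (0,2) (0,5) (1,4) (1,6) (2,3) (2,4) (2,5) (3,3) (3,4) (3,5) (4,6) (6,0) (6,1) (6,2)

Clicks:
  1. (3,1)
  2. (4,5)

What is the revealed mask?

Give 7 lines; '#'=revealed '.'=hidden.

Click 1 (3,1) count=0: revealed 17 new [(0,0) (0,1) (1,0) (1,1) (1,2) (2,0) (2,1) (2,2) (3,0) (3,1) (3,2) (4,0) (4,1) (4,2) (5,0) (5,1) (5,2)] -> total=17
Click 2 (4,5) count=3: revealed 1 new [(4,5)] -> total=18

Answer: ##.....
###....
###....
###....
###..#.
###....
.......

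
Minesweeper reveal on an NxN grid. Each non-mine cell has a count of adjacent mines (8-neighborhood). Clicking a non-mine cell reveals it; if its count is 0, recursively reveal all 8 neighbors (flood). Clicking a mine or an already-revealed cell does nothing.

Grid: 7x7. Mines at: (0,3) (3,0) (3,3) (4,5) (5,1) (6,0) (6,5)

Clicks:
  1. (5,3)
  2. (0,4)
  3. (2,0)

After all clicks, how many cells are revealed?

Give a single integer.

Answer: 11

Derivation:
Click 1 (5,3) count=0: revealed 9 new [(4,2) (4,3) (4,4) (5,2) (5,3) (5,4) (6,2) (6,3) (6,4)] -> total=9
Click 2 (0,4) count=1: revealed 1 new [(0,4)] -> total=10
Click 3 (2,0) count=1: revealed 1 new [(2,0)] -> total=11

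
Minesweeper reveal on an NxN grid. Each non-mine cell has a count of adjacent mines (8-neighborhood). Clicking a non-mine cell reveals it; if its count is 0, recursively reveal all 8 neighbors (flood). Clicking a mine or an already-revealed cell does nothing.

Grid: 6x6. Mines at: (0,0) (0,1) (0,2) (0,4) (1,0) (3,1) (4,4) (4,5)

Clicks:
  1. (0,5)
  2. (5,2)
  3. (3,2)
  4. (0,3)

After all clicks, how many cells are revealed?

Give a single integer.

Answer: 11

Derivation:
Click 1 (0,5) count=1: revealed 1 new [(0,5)] -> total=1
Click 2 (5,2) count=0: revealed 8 new [(4,0) (4,1) (4,2) (4,3) (5,0) (5,1) (5,2) (5,3)] -> total=9
Click 3 (3,2) count=1: revealed 1 new [(3,2)] -> total=10
Click 4 (0,3) count=2: revealed 1 new [(0,3)] -> total=11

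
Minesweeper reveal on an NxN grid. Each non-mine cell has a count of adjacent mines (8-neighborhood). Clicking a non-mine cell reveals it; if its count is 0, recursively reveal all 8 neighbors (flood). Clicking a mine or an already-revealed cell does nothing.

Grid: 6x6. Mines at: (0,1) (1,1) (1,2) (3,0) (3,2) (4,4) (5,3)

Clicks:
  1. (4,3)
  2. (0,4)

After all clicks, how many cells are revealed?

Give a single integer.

Click 1 (4,3) count=3: revealed 1 new [(4,3)] -> total=1
Click 2 (0,4) count=0: revealed 12 new [(0,3) (0,4) (0,5) (1,3) (1,4) (1,5) (2,3) (2,4) (2,5) (3,3) (3,4) (3,5)] -> total=13

Answer: 13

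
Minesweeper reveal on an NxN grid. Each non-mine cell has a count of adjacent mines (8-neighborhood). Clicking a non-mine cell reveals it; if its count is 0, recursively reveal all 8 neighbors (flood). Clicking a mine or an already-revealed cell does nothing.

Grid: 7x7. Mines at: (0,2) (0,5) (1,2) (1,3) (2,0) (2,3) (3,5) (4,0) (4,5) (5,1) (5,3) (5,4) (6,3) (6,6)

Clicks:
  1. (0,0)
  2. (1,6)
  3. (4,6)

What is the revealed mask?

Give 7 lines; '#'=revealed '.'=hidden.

Answer: ##.....
##....#
.......
.......
......#
.......
.......

Derivation:
Click 1 (0,0) count=0: revealed 4 new [(0,0) (0,1) (1,0) (1,1)] -> total=4
Click 2 (1,6) count=1: revealed 1 new [(1,6)] -> total=5
Click 3 (4,6) count=2: revealed 1 new [(4,6)] -> total=6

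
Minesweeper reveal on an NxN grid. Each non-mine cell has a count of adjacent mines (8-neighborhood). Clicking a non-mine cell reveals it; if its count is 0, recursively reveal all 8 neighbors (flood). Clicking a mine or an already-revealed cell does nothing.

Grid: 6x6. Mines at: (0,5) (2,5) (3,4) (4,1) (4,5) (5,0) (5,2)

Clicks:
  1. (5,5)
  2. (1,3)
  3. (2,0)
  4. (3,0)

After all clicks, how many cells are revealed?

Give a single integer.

Answer: 20

Derivation:
Click 1 (5,5) count=1: revealed 1 new [(5,5)] -> total=1
Click 2 (1,3) count=0: revealed 19 new [(0,0) (0,1) (0,2) (0,3) (0,4) (1,0) (1,1) (1,2) (1,3) (1,4) (2,0) (2,1) (2,2) (2,3) (2,4) (3,0) (3,1) (3,2) (3,3)] -> total=20
Click 3 (2,0) count=0: revealed 0 new [(none)] -> total=20
Click 4 (3,0) count=1: revealed 0 new [(none)] -> total=20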